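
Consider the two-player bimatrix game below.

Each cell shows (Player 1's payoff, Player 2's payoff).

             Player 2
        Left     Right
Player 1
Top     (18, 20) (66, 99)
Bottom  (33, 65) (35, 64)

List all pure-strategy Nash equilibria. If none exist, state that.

The pure Nash equilibria are (Top, Right), (Bottom, Left).

Player 1 against Left: payoffs 18, 33 → best response Bottom.
Player 1 against Right: payoffs 66, 35 → best response Top.
Player 2 against Top: payoffs 20, 99 → best response Right.
Player 2 against Bottom: payoffs 65, 64 → best response Left.
Mutual best responses: (Top, Right); (Bottom, Left).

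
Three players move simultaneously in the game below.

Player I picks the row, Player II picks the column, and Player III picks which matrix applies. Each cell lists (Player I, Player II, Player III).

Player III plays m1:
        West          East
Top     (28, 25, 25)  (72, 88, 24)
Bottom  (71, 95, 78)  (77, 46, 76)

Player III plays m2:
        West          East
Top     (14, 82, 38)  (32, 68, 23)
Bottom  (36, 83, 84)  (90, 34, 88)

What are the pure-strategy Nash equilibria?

(Top, West, m1): Player I can switch to Bottom (28 → 71). Not NE.
(Top, West, m2): Player I can switch to Bottom (14 → 36). Not NE.
(Top, East, m1): Player I can switch to Bottom (72 → 77). Not NE.
(Top, East, m2): Player I can switch to Bottom (32 → 90). Not NE.
(Bottom, West, m1): Player III can switch to m2 (78 → 84). Not NE.
(Bottom, West, m2): Player I gets 36, best alternative 14; Player II gets 83, best alternative 34; Player III gets 84, best alternative 78. No profitable deviation — NE.
(Bottom, East, m1): Player II can switch to West (46 → 95). Not NE.
(Bottom, East, m2): Player II can switch to West (34 → 83). Not NE.

The unique pure-strategy Nash equilibrium is (Bottom, West, m2).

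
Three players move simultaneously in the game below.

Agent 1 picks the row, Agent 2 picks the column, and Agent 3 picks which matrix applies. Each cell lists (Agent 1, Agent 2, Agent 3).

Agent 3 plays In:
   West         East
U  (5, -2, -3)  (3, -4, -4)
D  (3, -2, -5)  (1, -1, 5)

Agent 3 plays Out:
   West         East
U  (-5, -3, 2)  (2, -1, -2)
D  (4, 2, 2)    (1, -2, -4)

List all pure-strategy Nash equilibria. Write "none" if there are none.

(U, West, In): Agent 3 can switch to Out (-3 → 2). Not NE.
(U, West, Out): Agent 1 can switch to D (-5 → 4). Not NE.
(U, East, In): Agent 2 can switch to West (-4 → -2). Not NE.
(U, East, Out): Agent 1 gets 2, best alternative 1; Agent 2 gets -1, best alternative -3; Agent 3 gets -2, best alternative -4. No profitable deviation — NE.
(D, West, In): Agent 1 can switch to U (3 → 5). Not NE.
(D, West, Out): Agent 1 gets 4, best alternative -5; Agent 2 gets 2, best alternative -2; Agent 3 gets 2, best alternative -5. No profitable deviation — NE.
(D, East, In): Agent 1 can switch to U (1 → 3). Not NE.
(D, East, Out): Agent 1 can switch to U (1 → 2). Not NE.

(U, East, Out); (D, West, Out)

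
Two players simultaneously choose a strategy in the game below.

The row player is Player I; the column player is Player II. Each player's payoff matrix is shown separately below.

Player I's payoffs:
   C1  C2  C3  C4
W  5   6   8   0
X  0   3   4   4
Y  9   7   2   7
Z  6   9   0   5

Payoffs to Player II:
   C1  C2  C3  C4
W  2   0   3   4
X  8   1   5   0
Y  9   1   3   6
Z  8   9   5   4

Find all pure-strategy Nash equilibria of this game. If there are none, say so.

Player I against C1: payoffs 5, 0, 9, 6 → best response Y.
Player I against C2: payoffs 6, 3, 7, 9 → best response Z.
Player I against C3: payoffs 8, 4, 2, 0 → best response W.
Player I against C4: payoffs 0, 4, 7, 5 → best response Y.
Player II against W: payoffs 2, 0, 3, 4 → best response C4.
Player II against X: payoffs 8, 1, 5, 0 → best response C1.
Player II against Y: payoffs 9, 1, 3, 6 → best response C1.
Player II against Z: payoffs 8, 9, 5, 4 → best response C2.
Mutual best responses: (Y, C1); (Z, C2).

The pure Nash equilibria are (Y, C1) and (Z, C2).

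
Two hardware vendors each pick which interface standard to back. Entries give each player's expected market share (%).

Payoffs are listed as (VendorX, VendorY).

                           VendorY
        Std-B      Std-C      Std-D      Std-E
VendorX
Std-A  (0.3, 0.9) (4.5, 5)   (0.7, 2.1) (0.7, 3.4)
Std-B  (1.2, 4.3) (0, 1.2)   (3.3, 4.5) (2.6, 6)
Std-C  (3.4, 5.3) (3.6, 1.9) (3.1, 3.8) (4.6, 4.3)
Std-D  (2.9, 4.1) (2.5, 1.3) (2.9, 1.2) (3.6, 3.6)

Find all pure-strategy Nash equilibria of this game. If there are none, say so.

Pure-strategy Nash equilibria: (Std-A, Std-C); (Std-C, Std-B)

(Std-A, Std-B): VendorX can switch to Std-B (0.3 → 1.2). Not NE.
(Std-A, Std-C): VendorX gets 4.5, best alternative 3.6; VendorY gets 5, best alternative 3.4. No profitable deviation — NE.
(Std-A, Std-D): VendorX can switch to Std-B (0.7 → 3.3). Not NE.
(Std-A, Std-E): VendorX can switch to Std-B (0.7 → 2.6). Not NE.
(Std-B, Std-B): VendorX can switch to Std-C (1.2 → 3.4). Not NE.
(Std-B, Std-C): VendorX can switch to Std-A (0 → 4.5). Not NE.
(Std-B, Std-D): VendorY can switch to Std-E (4.5 → 6). Not NE.
(Std-C, Std-B): VendorX gets 3.4, best alternative 2.9; VendorY gets 5.3, best alternative 4.3. No profitable deviation — NE.
(The remaining 8 profiles each have a profitable deviation by the same check.)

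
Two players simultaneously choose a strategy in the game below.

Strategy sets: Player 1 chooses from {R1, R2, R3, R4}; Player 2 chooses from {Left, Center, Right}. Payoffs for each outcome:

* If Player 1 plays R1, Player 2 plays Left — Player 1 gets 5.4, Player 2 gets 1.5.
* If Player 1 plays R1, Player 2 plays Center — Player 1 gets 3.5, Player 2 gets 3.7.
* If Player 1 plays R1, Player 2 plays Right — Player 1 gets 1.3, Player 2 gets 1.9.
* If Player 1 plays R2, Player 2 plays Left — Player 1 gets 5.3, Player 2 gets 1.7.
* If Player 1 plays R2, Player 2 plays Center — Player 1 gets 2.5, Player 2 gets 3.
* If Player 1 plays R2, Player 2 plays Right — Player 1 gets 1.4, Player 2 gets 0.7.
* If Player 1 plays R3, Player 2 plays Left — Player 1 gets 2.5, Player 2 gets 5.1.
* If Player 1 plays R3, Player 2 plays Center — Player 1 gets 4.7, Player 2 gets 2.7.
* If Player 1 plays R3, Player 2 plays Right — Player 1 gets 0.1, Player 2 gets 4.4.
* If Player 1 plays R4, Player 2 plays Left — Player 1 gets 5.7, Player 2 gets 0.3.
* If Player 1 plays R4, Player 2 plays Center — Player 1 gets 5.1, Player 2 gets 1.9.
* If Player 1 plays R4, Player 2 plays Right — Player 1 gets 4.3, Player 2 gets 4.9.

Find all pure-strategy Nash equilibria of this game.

Player 1 against Left: payoffs 5.4, 5.3, 2.5, 5.7 → best response R4.
Player 1 against Center: payoffs 3.5, 2.5, 4.7, 5.1 → best response R4.
Player 1 against Right: payoffs 1.3, 1.4, 0.1, 4.3 → best response R4.
Player 2 against R1: payoffs 1.5, 3.7, 1.9 → best response Center.
Player 2 against R2: payoffs 1.7, 3, 0.7 → best response Center.
Player 2 against R3: payoffs 5.1, 2.7, 4.4 → best response Left.
Player 2 against R4: payoffs 0.3, 1.9, 4.9 → best response Right.
Mutual best responses: (R4, Right).

Pure NE: (R4, Right)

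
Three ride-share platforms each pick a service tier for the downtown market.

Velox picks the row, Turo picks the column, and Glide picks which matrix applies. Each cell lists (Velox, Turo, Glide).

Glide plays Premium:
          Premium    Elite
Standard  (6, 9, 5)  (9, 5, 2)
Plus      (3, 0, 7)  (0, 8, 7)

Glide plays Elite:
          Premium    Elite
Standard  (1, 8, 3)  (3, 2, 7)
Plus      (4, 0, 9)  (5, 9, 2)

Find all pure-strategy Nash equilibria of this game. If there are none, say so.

(Standard, Premium, Premium): Velox gets 6, best alternative 3; Turo gets 9, best alternative 5; Glide gets 5, best alternative 3. No profitable deviation — NE.
(Standard, Premium, Elite): Velox can switch to Plus (1 → 4). Not NE.
(Standard, Elite, Premium): Turo can switch to Premium (5 → 9). Not NE.
(Standard, Elite, Elite): Velox can switch to Plus (3 → 5). Not NE.
(Plus, Premium, Premium): Velox can switch to Standard (3 → 6). Not NE.
(Plus, Premium, Elite): Turo can switch to Elite (0 → 9). Not NE.
(Plus, Elite, Premium): Velox can switch to Standard (0 → 9). Not NE.
(The remaining 1 profile has a profitable deviation by the same check.)

(Standard, Premium, Premium)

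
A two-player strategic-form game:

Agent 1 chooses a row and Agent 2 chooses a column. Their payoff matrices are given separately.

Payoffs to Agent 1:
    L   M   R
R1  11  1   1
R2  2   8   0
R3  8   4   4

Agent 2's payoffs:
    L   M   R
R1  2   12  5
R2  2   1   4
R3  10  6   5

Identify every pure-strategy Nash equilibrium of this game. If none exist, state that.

none

For each player, find the best response to each opponent profile; mutual best responses are the pure NE.
Agent 1 against L: payoffs 11, 2, 8 → best response R1.
Agent 1 against M: payoffs 1, 8, 4 → best response R2.
Agent 1 against R: payoffs 1, 0, 4 → best response R3.
Agent 2 against R1: payoffs 2, 12, 5 → best response M.
Agent 2 against R2: payoffs 2, 1, 4 → best response R.
Agent 2 against R3: payoffs 10, 6, 5 → best response L.
No profile is a mutual best response for all players.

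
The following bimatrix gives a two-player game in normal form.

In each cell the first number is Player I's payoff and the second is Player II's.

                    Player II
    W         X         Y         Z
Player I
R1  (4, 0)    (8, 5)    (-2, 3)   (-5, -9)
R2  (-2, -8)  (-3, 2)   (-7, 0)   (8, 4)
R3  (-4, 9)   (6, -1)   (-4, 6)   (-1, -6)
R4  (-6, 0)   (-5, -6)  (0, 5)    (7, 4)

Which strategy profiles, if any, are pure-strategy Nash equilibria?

The pure Nash equilibria are (R1, X), (R2, Z), (R4, Y).

(R1, W): Player II can switch to X (0 → 5). Not NE.
(R1, X): Player I gets 8, best alternative 6; Player II gets 5, best alternative 3. No profitable deviation — NE.
(R1, Y): Player I can switch to R4 (-2 → 0). Not NE.
(R1, Z): Player I can switch to R2 (-5 → 8). Not NE.
(R2, W): Player I can switch to R1 (-2 → 4). Not NE.
(R2, X): Player I can switch to R1 (-3 → 8). Not NE.
(R2, Y): Player I can switch to R1 (-7 → -2). Not NE.
(R2, Z): Player I gets 8, best alternative 7; Player II gets 4, best alternative 2. No profitable deviation — NE.
(R4, Y): Player I gets 0, best alternative -2; Player II gets 5, best alternative 4. No profitable deviation — NE.
(The remaining 7 profiles each have a profitable deviation by the same check.)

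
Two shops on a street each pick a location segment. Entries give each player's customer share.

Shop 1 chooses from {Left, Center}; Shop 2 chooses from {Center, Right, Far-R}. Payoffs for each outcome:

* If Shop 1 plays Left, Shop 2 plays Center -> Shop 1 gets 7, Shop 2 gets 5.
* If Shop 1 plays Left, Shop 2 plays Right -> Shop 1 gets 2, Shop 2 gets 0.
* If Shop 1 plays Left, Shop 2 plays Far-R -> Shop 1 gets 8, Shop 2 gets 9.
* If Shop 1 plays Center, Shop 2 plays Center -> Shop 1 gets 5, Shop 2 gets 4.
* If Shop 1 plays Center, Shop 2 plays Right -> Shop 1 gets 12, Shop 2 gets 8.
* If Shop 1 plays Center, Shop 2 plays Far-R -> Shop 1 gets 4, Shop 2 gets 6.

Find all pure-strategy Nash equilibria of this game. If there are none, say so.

Mark each player's best response to every combination of opponents' strategies; a profile where every player is best-responding is a pure Nash equilibrium.
Shop 1 against Center: payoffs 7, 5 → best response Left.
Shop 1 against Right: payoffs 2, 12 → best response Center.
Shop 1 against Far-R: payoffs 8, 4 → best response Left.
Shop 2 against Left: payoffs 5, 0, 9 → best response Far-R.
Shop 2 against Center: payoffs 4, 8, 6 → best response Right.
Mutual best responses: (Left, Far-R); (Center, Right).

The pure Nash equilibria are (Left, Far-R) and (Center, Right).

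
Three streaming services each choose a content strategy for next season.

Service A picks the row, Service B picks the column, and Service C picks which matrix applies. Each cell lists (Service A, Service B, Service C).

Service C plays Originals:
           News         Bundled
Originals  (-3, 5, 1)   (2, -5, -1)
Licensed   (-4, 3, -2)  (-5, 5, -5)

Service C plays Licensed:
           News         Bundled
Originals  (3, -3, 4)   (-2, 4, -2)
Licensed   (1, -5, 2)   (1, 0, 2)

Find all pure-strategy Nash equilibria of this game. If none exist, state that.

Check each profile: it is a Nash equilibrium iff no player can strictly gain by switching unilaterally.
(Originals, News, Originals): Service C can switch to Licensed (1 → 4). Not NE.
(Originals, News, Licensed): Service B can switch to Bundled (-3 → 4). Not NE.
(Originals, Bundled, Originals): Service B can switch to News (-5 → 5). Not NE.
(Originals, Bundled, Licensed): Service A can switch to Licensed (-2 → 1). Not NE.
(Licensed, News, Originals): Service A can switch to Originals (-4 → -3). Not NE.
(Licensed, News, Licensed): Service A can switch to Originals (1 → 3). Not NE.
(Licensed, Bundled, Originals): Service A can switch to Originals (-5 → 2). Not NE.
(Licensed, Bundled, Licensed): Service A gets 1, best alternative -2; Service B gets 0, best alternative -5; Service C gets 2, best alternative -5. No profitable deviation — NE.

The unique pure-strategy Nash equilibrium is (Licensed, Bundled, Licensed).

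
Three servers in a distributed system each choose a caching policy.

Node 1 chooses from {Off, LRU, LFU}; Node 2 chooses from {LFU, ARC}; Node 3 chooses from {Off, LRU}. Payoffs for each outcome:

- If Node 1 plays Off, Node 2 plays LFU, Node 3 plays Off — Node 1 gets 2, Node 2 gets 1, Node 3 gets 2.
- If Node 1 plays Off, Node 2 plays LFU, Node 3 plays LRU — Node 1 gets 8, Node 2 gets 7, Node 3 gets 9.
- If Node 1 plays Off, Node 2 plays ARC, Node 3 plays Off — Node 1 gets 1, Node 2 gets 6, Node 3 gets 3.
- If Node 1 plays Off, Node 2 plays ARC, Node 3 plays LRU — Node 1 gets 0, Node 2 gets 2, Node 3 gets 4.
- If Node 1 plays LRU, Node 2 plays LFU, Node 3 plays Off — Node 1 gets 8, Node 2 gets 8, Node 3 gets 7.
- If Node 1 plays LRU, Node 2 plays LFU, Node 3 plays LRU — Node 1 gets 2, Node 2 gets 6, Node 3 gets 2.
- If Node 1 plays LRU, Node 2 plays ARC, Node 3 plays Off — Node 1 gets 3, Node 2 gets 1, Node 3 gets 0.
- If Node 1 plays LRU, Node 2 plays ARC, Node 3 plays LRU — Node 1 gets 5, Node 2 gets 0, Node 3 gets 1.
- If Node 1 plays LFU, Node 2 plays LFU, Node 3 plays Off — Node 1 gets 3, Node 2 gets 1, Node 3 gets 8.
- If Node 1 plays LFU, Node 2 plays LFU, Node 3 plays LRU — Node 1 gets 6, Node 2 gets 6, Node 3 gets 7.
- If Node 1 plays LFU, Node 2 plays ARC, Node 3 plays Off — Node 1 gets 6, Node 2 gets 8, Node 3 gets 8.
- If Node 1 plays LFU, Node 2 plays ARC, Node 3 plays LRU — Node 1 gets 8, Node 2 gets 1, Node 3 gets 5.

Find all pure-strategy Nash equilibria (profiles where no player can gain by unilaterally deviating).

Pure-strategy Nash equilibria: (Off, LFU, LRU), (LRU, LFU, Off), (LFU, ARC, Off)

(Off, LFU, Off): Node 1 can switch to LRU (2 → 8). Not NE.
(Off, LFU, LRU): Node 1 gets 8, best alternative 6; Node 2 gets 7, best alternative 2; Node 3 gets 9, best alternative 2. No profitable deviation — NE.
(Off, ARC, Off): Node 1 can switch to LRU (1 → 3). Not NE.
(Off, ARC, LRU): Node 1 can switch to LRU (0 → 5). Not NE.
(LRU, LFU, Off): Node 1 gets 8, best alternative 3; Node 2 gets 8, best alternative 1; Node 3 gets 7, best alternative 2. No profitable deviation — NE.
(LRU, LFU, LRU): Node 1 can switch to Off (2 → 8). Not NE.
(LRU, ARC, Off): Node 1 can switch to LFU (3 → 6). Not NE.
(LRU, ARC, LRU): Node 1 can switch to LFU (5 → 8). Not NE.
(LFU, LFU, Off): Node 1 can switch to LRU (3 → 8). Not NE.
(LFU, LFU, LRU): Node 1 can switch to Off (6 → 8). Not NE.
(LFU, ARC, Off): Node 1 gets 6, best alternative 3; Node 2 gets 8, best alternative 1; Node 3 gets 8, best alternative 5. No profitable deviation — NE.
(The remaining 1 profile has a profitable deviation by the same check.)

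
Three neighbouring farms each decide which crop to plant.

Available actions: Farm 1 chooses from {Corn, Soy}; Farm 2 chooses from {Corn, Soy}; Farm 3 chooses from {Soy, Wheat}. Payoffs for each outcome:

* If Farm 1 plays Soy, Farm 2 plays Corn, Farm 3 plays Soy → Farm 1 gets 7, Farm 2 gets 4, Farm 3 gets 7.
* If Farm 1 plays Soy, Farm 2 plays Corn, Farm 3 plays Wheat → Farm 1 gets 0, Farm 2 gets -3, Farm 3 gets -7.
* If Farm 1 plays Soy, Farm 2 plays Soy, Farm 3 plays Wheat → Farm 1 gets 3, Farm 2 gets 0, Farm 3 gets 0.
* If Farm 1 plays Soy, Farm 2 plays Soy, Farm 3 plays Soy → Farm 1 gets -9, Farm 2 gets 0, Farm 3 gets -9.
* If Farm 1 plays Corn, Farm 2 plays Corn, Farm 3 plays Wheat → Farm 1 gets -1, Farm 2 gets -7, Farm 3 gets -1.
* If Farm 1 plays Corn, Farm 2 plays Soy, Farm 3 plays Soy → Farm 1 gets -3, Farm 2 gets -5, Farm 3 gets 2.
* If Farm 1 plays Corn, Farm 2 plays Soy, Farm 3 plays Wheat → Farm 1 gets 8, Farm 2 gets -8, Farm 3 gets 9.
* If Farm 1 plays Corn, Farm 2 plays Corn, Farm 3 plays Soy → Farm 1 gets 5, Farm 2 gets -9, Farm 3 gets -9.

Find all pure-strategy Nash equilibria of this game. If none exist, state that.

(Soy, Corn, Soy)

Farm 1 against (Corn, Soy): payoffs 5, 7 → best response Soy.
Farm 1 against (Corn, Wheat): payoffs -1, 0 → best response Soy.
Farm 1 against (Soy, Soy): payoffs -3, -9 → best response Corn.
Farm 1 against (Soy, Wheat): payoffs 8, 3 → best response Corn.
Farm 2 against (Corn, Soy): payoffs -9, -5 → best response Soy.
Farm 2 against (Corn, Wheat): payoffs -7, -8 → best response Corn.
Farm 2 against (Soy, Soy): payoffs 4, 0 → best response Corn.
Farm 2 against (Soy, Wheat): payoffs -3, 0 → best response Soy.
Farm 3 against (Corn, Corn): payoffs -9, -1 → best response Wheat.
Farm 3 against (Corn, Soy): payoffs 2, 9 → best response Wheat.
Farm 3 against (Soy, Corn): payoffs 7, -7 → best response Soy.
Farm 3 against (Soy, Soy): payoffs -9, 0 → best response Wheat.
Mutual best responses: (Soy, Corn, Soy).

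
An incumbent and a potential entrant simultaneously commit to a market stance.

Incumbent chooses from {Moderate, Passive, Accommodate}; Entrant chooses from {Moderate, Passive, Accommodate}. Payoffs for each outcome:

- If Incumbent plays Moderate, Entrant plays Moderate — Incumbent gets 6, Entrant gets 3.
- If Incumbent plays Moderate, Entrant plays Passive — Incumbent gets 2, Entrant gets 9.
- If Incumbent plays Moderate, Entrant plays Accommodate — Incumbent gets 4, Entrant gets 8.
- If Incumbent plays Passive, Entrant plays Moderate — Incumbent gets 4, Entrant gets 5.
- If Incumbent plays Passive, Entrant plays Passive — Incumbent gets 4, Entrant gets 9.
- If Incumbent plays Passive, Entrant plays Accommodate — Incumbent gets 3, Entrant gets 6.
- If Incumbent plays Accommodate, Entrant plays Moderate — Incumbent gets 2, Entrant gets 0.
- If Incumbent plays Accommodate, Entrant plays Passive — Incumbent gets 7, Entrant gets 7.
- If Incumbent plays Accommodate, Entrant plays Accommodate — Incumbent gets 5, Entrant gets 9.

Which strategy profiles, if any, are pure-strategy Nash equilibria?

Pure NE: (Accommodate, Accommodate)

Incumbent against Moderate: payoffs 6, 4, 2 → best response Moderate.
Incumbent against Passive: payoffs 2, 4, 7 → best response Accommodate.
Incumbent against Accommodate: payoffs 4, 3, 5 → best response Accommodate.
Entrant against Moderate: payoffs 3, 9, 8 → best response Passive.
Entrant against Passive: payoffs 5, 9, 6 → best response Passive.
Entrant against Accommodate: payoffs 0, 7, 9 → best response Accommodate.
Mutual best responses: (Accommodate, Accommodate).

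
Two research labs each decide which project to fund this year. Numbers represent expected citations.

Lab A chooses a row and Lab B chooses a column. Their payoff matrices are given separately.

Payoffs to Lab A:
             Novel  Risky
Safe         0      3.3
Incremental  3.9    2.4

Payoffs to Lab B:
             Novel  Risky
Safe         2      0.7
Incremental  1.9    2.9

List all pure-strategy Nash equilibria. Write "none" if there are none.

No pure-strategy Nash equilibrium.

Lab A against Novel: payoffs 0, 3.9 → best response Incremental.
Lab A against Risky: payoffs 3.3, 2.4 → best response Safe.
Lab B against Safe: payoffs 2, 0.7 → best response Novel.
Lab B against Incremental: payoffs 1.9, 2.9 → best response Risky.
No profile is a mutual best response for all players.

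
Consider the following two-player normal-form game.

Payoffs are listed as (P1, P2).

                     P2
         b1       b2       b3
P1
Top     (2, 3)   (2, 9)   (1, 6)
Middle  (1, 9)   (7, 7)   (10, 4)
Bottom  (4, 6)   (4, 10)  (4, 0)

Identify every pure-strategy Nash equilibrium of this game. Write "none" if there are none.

P1 against b1: payoffs 2, 1, 4 → best response Bottom.
P1 against b2: payoffs 2, 7, 4 → best response Middle.
P1 against b3: payoffs 1, 10, 4 → best response Middle.
P2 against Top: payoffs 3, 9, 6 → best response b2.
P2 against Middle: payoffs 9, 7, 4 → best response b1.
P2 against Bottom: payoffs 6, 10, 0 → best response b2.
No profile is a mutual best response for all players.

There is no pure-strategy Nash equilibrium.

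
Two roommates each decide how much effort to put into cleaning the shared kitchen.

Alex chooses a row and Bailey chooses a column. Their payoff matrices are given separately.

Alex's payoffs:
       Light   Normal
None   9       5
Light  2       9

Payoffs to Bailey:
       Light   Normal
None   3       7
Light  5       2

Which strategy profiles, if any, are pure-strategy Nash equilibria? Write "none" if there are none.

(None, Light): Bailey can switch to Normal (3 → 7). Not NE.
(None, Normal): Alex can switch to Light (5 → 9). Not NE.
(Light, Light): Alex can switch to None (2 → 9). Not NE.
(Light, Normal): Bailey can switch to Light (2 → 5). Not NE.

This game has no pure Nash equilibrium.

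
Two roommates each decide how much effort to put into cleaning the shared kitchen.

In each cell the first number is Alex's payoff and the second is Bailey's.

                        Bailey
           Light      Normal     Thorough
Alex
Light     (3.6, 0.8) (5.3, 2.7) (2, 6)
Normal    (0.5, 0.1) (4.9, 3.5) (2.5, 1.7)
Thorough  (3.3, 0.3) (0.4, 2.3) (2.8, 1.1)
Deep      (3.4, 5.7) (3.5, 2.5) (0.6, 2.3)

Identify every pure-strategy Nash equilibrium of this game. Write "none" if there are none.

Alex against Light: payoffs 3.6, 0.5, 3.3, 3.4 → best response Light.
Alex against Normal: payoffs 5.3, 4.9, 0.4, 3.5 → best response Light.
Alex against Thorough: payoffs 2, 2.5, 2.8, 0.6 → best response Thorough.
Bailey against Light: payoffs 0.8, 2.7, 6 → best response Thorough.
Bailey against Normal: payoffs 0.1, 3.5, 1.7 → best response Normal.
Bailey against Thorough: payoffs 0.3, 2.3, 1.1 → best response Normal.
Bailey against Deep: payoffs 5.7, 2.5, 2.3 → best response Light.
No profile is a mutual best response for all players.

This game has no pure Nash equilibrium.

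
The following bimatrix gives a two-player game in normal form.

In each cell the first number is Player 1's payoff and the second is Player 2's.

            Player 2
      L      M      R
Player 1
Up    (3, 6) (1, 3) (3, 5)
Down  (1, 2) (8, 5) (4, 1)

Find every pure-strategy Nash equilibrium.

(Up, L), (Down, M)

(Up, L): Player 1 gets 3, best alternative 1; Player 2 gets 6, best alternative 5. No profitable deviation — NE.
(Up, M): Player 1 can switch to Down (1 → 8). Not NE.
(Up, R): Player 1 can switch to Down (3 → 4). Not NE.
(Down, L): Player 1 can switch to Up (1 → 3). Not NE.
(Down, M): Player 1 gets 8, best alternative 1; Player 2 gets 5, best alternative 2. No profitable deviation — NE.
(Down, R): Player 2 can switch to L (1 → 2). Not NE.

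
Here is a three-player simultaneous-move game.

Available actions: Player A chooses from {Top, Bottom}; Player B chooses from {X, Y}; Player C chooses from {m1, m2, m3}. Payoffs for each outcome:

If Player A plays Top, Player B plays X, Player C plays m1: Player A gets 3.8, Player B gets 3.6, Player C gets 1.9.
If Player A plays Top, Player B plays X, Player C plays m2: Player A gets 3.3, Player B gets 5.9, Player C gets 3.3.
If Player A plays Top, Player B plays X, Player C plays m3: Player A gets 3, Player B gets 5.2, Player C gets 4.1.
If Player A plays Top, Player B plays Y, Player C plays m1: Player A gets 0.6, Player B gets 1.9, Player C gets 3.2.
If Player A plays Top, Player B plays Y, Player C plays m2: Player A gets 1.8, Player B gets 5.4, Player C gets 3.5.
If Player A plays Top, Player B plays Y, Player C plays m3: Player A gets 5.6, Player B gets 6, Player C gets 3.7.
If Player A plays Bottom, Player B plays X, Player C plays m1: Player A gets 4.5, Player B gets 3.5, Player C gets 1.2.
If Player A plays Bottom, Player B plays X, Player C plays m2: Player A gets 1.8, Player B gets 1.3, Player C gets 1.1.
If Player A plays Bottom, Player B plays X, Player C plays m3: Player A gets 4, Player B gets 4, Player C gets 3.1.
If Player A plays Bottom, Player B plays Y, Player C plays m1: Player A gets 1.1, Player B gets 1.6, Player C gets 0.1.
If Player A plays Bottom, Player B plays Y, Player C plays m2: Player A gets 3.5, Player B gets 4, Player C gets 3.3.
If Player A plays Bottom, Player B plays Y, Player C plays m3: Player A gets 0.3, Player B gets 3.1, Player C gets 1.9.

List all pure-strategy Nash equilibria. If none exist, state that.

Pure-strategy Nash equilibria: (Top, Y, m3) and (Bottom, X, m3) and (Bottom, Y, m2)

(Top, X, m1): Player A can switch to Bottom (3.8 → 4.5). Not NE.
(Top, X, m2): Player C can switch to m3 (3.3 → 4.1). Not NE.
(Top, X, m3): Player A can switch to Bottom (3 → 4). Not NE.
(Top, Y, m1): Player A can switch to Bottom (0.6 → 1.1). Not NE.
(Top, Y, m2): Player A can switch to Bottom (1.8 → 3.5). Not NE.
(Top, Y, m3): Player A gets 5.6, best alternative 0.3; Player B gets 6, best alternative 5.2; Player C gets 3.7, best alternative 3.5. No profitable deviation — NE.
(Bottom, X, m1): Player C can switch to m3 (1.2 → 3.1). Not NE.
(Bottom, X, m2): Player A can switch to Top (1.8 → 3.3). Not NE.
(Bottom, X, m3): Player A gets 4, best alternative 3; Player B gets 4, best alternative 3.1; Player C gets 3.1, best alternative 1.2. No profitable deviation — NE.
(Bottom, Y, m1): Player B can switch to X (1.6 → 3.5). Not NE.
(Bottom, Y, m2): Player A gets 3.5, best alternative 1.8; Player B gets 4, best alternative 1.3; Player C gets 3.3, best alternative 1.9. No profitable deviation — NE.
(The remaining 1 profile has a profitable deviation by the same check.)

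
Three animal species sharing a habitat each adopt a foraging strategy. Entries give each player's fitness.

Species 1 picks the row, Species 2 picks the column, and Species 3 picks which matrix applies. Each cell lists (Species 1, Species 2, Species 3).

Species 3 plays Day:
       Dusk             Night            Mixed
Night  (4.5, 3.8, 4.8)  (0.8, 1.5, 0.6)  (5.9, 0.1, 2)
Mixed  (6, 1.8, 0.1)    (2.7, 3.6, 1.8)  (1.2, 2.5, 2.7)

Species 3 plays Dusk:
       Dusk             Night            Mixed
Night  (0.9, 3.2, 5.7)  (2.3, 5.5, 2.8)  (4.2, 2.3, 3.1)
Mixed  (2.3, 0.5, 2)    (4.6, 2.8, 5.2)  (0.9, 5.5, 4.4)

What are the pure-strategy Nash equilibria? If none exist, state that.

Species 1 against (Dusk, Day): payoffs 4.5, 6 → best response Mixed.
Species 1 against (Dusk, Dusk): payoffs 0.9, 2.3 → best response Mixed.
Species 1 against (Night, Day): payoffs 0.8, 2.7 → best response Mixed.
Species 1 against (Night, Dusk): payoffs 2.3, 4.6 → best response Mixed.
Species 1 against (Mixed, Day): payoffs 5.9, 1.2 → best response Night.
Species 1 against (Mixed, Dusk): payoffs 4.2, 0.9 → best response Night.
Species 2 against (Night, Day): payoffs 3.8, 1.5, 0.1 → best response Dusk.
Species 2 against (Night, Dusk): payoffs 3.2, 5.5, 2.3 → best response Night.
Species 2 against (Mixed, Day): payoffs 1.8, 3.6, 2.5 → best response Night.
Species 2 against (Mixed, Dusk): payoffs 0.5, 2.8, 5.5 → best response Mixed.
Species 3 against (Night, Dusk): payoffs 4.8, 5.7 → best response Dusk.
Species 3 against (Night, Night): payoffs 0.6, 2.8 → best response Dusk.
Species 3 against (Night, Mixed): payoffs 2, 3.1 → best response Dusk.
Species 3 against (Mixed, Dusk): payoffs 0.1, 2 → best response Dusk.
Species 3 against (Mixed, Night): payoffs 1.8, 5.2 → best response Dusk.
Species 3 against (Mixed, Mixed): payoffs 2.7, 4.4 → best response Dusk.
No profile is a mutual best response for all players.

This game has no pure Nash equilibrium.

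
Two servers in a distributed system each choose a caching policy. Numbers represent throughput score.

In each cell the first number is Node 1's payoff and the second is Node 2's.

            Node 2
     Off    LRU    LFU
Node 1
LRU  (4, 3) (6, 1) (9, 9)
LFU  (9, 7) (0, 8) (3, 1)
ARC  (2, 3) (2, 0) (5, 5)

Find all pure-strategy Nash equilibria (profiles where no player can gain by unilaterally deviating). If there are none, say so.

For each strategy profile, look for a profitable unilateral deviation.
(LRU, Off): Node 1 can switch to LFU (4 → 9). Not NE.
(LRU, LRU): Node 2 can switch to Off (1 → 3). Not NE.
(LRU, LFU): Node 1 gets 9, best alternative 5; Node 2 gets 9, best alternative 3. No profitable deviation — NE.
(LFU, Off): Node 2 can switch to LRU (7 → 8). Not NE.
(LFU, LRU): Node 1 can switch to LRU (0 → 6). Not NE.
(LFU, LFU): Node 1 can switch to LRU (3 → 9). Not NE.
(ARC, Off): Node 1 can switch to LRU (2 → 4). Not NE.
(ARC, LRU): Node 1 can switch to LRU (2 → 6). Not NE.
(ARC, LFU): Node 1 can switch to LRU (5 → 9). Not NE.

(LRU, LFU)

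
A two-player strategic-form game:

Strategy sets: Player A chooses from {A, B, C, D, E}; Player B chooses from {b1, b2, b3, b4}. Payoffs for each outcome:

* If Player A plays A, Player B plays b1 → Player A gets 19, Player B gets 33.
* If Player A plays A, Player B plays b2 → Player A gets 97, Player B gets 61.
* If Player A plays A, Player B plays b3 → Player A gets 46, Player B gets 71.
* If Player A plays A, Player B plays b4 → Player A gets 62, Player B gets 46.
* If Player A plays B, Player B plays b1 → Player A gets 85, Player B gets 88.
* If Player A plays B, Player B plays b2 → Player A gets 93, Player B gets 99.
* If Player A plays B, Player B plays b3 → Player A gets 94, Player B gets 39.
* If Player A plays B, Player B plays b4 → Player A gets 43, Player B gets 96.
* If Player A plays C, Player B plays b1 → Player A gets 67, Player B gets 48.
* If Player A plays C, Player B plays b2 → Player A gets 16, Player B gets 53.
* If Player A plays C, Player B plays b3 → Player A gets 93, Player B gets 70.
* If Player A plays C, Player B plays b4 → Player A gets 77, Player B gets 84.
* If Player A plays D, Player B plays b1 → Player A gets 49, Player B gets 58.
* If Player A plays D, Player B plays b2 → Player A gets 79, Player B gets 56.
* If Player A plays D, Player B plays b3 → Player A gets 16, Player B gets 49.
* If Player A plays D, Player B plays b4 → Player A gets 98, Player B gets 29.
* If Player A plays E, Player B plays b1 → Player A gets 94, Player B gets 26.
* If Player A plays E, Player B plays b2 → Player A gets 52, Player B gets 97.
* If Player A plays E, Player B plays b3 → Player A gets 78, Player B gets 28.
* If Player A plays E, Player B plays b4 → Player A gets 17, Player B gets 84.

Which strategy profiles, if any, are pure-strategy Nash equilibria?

none

(A, b1): Player A can switch to B (19 → 85). Not NE.
(A, b2): Player B can switch to b3 (61 → 71). Not NE.
(A, b3): Player A can switch to B (46 → 94). Not NE.
(A, b4): Player A can switch to C (62 → 77). Not NE.
(B, b1): Player A can switch to E (85 → 94). Not NE.
(B, b2): Player A can switch to A (93 → 97). Not NE.
(B, b3): Player B can switch to b1 (39 → 88). Not NE.
(B, b4): Player A can switch to A (43 → 62). Not NE.
(The remaining 12 profiles each have a profitable deviation by the same check.)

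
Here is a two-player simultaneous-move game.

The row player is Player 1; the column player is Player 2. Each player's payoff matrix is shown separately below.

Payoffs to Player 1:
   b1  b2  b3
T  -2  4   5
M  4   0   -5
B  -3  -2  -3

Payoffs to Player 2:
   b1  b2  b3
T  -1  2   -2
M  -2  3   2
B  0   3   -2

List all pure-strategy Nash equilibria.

(T, b2)

(T, b1): Player 1 can switch to M (-2 → 4). Not NE.
(T, b2): Player 1 gets 4, best alternative 0; Player 2 gets 2, best alternative -1. No profitable deviation — NE.
(T, b3): Player 2 can switch to b1 (-2 → -1). Not NE.
(M, b1): Player 2 can switch to b2 (-2 → 3). Not NE.
(M, b2): Player 1 can switch to T (0 → 4). Not NE.
(M, b3): Player 1 can switch to T (-5 → 5). Not NE.
(B, b1): Player 1 can switch to T (-3 → -2). Not NE.
(B, b2): Player 1 can switch to T (-2 → 4). Not NE.
(B, b3): Player 1 can switch to T (-3 → 5). Not NE.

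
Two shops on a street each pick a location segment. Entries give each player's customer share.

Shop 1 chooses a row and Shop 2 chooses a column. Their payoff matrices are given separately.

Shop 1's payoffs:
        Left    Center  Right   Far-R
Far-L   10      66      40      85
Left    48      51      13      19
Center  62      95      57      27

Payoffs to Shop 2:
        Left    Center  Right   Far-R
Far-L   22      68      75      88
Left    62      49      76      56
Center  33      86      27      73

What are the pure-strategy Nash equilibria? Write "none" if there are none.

Shop 1 against Left: payoffs 10, 48, 62 → best response Center.
Shop 1 against Center: payoffs 66, 51, 95 → best response Center.
Shop 1 against Right: payoffs 40, 13, 57 → best response Center.
Shop 1 against Far-R: payoffs 85, 19, 27 → best response Far-L.
Shop 2 against Far-L: payoffs 22, 68, 75, 88 → best response Far-R.
Shop 2 against Left: payoffs 62, 49, 76, 56 → best response Right.
Shop 2 against Center: payoffs 33, 86, 27, 73 → best response Center.
Mutual best responses: (Far-L, Far-R); (Center, Center).

Pure-strategy Nash equilibria: (Far-L, Far-R) and (Center, Center)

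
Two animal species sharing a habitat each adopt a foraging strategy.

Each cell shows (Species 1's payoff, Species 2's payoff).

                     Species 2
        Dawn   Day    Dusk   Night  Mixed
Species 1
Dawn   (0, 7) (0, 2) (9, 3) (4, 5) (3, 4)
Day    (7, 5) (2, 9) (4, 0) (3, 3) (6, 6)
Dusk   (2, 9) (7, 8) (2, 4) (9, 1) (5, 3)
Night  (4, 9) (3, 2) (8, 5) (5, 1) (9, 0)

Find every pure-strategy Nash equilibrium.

(Dawn, Dawn): Species 1 can switch to Day (0 → 7). Not NE.
(Dawn, Day): Species 1 can switch to Day (0 → 2). Not NE.
(Dawn, Dusk): Species 2 can switch to Dawn (3 → 7). Not NE.
(Dawn, Night): Species 1 can switch to Dusk (4 → 9). Not NE.
(Dawn, Mixed): Species 1 can switch to Day (3 → 6). Not NE.
(Day, Dawn): Species 2 can switch to Day (5 → 9). Not NE.
(Day, Day): Species 1 can switch to Dusk (2 → 7). Not NE.
(Day, Dusk): Species 1 can switch to Dawn (4 → 9). Not NE.
(Day, Night): Species 1 can switch to Dawn (3 → 4). Not NE.
(Day, Mixed): Species 1 can switch to Night (6 → 9). Not NE.
(Dusk, Dawn): Species 1 can switch to Day (2 → 7). Not NE.
(Dusk, Day): Species 2 can switch to Dawn (8 → 9). Not NE.
(The remaining 8 profiles each have a profitable deviation by the same check.)

none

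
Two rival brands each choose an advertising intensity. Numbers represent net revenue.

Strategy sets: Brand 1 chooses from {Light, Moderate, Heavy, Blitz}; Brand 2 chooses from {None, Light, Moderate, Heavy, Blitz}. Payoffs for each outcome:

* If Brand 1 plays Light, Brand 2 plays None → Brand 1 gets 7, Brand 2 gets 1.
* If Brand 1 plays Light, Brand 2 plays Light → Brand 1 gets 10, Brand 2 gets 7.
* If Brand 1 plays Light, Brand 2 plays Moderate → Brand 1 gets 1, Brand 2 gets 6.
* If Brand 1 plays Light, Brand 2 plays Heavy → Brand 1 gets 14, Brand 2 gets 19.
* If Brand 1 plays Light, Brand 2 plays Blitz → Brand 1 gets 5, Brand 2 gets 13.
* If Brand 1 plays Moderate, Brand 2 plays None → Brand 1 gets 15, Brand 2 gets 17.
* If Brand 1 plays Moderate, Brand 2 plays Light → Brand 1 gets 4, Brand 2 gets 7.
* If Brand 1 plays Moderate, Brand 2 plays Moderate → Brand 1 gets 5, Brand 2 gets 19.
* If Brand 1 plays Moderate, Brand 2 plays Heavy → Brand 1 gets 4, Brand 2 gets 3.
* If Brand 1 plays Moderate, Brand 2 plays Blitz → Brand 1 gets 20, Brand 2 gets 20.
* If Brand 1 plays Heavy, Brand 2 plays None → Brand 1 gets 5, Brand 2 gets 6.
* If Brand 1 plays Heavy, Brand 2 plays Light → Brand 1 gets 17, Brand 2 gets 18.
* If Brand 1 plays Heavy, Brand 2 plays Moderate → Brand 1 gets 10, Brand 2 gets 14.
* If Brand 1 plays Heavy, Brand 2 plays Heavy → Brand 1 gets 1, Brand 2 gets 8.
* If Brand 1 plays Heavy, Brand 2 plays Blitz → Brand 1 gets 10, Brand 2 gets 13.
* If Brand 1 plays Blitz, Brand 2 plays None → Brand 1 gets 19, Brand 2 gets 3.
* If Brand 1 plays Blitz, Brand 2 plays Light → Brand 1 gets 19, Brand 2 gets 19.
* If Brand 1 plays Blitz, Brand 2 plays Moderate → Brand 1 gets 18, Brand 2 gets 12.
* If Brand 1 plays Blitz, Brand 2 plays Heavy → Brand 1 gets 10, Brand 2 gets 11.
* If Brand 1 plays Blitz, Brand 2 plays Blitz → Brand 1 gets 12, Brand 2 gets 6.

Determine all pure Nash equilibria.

For each strategy profile, look for a profitable unilateral deviation.
(Light, None): Brand 1 can switch to Moderate (7 → 15). Not NE.
(Light, Light): Brand 1 can switch to Heavy (10 → 17). Not NE.
(Light, Moderate): Brand 1 can switch to Moderate (1 → 5). Not NE.
(Light, Heavy): Brand 1 gets 14, best alternative 10; Brand 2 gets 19, best alternative 13. No profitable deviation — NE.
(Light, Blitz): Brand 1 can switch to Moderate (5 → 20). Not NE.
(Moderate, None): Brand 1 can switch to Blitz (15 → 19). Not NE.
(Moderate, Light): Brand 1 can switch to Light (4 → 10). Not NE.
(Moderate, Blitz): Brand 1 gets 20, best alternative 12; Brand 2 gets 20, best alternative 19. No profitable deviation — NE.
(Blitz, Light): Brand 1 gets 19, best alternative 17; Brand 2 gets 19, best alternative 12. No profitable deviation — NE.
(The remaining 11 profiles each have a profitable deviation by the same check.)

(Light, Heavy), (Moderate, Blitz), (Blitz, Light)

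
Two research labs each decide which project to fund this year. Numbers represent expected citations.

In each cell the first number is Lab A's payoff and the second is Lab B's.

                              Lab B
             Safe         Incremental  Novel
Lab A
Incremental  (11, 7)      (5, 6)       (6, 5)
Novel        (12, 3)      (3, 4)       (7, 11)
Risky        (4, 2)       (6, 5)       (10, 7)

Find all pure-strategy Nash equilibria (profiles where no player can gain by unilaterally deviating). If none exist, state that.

(Risky, Novel)

For each player, find the best response to each opponent profile; mutual best responses are the pure NE.
Lab A against Safe: payoffs 11, 12, 4 → best response Novel.
Lab A against Incremental: payoffs 5, 3, 6 → best response Risky.
Lab A against Novel: payoffs 6, 7, 10 → best response Risky.
Lab B against Incremental: payoffs 7, 6, 5 → best response Safe.
Lab B against Novel: payoffs 3, 4, 11 → best response Novel.
Lab B against Risky: payoffs 2, 5, 7 → best response Novel.
Mutual best responses: (Risky, Novel).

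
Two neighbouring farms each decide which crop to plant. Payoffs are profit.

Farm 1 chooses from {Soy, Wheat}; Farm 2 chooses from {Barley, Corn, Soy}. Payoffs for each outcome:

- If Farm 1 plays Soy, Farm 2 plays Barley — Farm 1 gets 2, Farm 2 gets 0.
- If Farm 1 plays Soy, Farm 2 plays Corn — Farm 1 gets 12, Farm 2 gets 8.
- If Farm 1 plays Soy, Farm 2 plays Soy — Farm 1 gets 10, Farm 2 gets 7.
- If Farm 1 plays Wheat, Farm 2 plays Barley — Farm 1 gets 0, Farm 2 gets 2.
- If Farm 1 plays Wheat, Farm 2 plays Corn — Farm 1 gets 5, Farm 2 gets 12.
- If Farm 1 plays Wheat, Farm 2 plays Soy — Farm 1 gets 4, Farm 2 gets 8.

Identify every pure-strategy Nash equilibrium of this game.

Mark each player's best response to every combination of opponents' strategies; a profile where every player is best-responding is a pure Nash equilibrium.
Farm 1 against Barley: payoffs 2, 0 → best response Soy.
Farm 1 against Corn: payoffs 12, 5 → best response Soy.
Farm 1 against Soy: payoffs 10, 4 → best response Soy.
Farm 2 against Soy: payoffs 0, 8, 7 → best response Corn.
Farm 2 against Wheat: payoffs 2, 12, 8 → best response Corn.
Mutual best responses: (Soy, Corn).

Pure NE: (Soy, Corn)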